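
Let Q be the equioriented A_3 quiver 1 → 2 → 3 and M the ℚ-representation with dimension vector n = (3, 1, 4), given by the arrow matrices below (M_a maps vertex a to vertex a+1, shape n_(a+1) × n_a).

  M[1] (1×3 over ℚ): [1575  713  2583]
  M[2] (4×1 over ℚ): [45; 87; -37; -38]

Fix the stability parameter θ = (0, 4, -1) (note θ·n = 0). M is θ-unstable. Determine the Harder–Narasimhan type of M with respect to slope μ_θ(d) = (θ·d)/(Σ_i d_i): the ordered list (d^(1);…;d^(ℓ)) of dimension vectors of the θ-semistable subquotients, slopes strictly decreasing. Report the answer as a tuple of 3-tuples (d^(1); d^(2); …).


Via rank(M_{q-1}∘⋯∘M_p): M ≅ I[1,1]^2, I[1,3], I[3,3]^3.
μ_θ-semistable layers: μ^(1)=3/2; μ^(2)=0; μ^(3)=-1

((0, 1, 1); (3, 0, 0); (0, 0, 3))


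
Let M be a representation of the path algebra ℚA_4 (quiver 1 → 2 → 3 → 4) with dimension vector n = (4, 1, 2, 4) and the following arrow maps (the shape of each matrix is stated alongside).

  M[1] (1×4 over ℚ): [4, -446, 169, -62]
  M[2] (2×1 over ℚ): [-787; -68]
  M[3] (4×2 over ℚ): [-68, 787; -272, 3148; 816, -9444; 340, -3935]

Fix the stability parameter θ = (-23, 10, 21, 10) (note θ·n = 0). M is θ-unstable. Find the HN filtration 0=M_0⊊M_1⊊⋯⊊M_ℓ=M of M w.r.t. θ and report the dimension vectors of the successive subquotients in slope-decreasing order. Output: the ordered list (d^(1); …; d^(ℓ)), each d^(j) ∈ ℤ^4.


Interval decomposition of M: I[1,1]^3, I[1,3], I[3,4], I[4,4]^3.
HN type (ℓ=4): μ^(1)=21; μ^(2)=31/2; μ^(3)=10; μ^(4)=-23

((0, 0, 1, 0); (0, 0, 1, 1); (0, 1, 0, 3); (4, 0, 0, 0))


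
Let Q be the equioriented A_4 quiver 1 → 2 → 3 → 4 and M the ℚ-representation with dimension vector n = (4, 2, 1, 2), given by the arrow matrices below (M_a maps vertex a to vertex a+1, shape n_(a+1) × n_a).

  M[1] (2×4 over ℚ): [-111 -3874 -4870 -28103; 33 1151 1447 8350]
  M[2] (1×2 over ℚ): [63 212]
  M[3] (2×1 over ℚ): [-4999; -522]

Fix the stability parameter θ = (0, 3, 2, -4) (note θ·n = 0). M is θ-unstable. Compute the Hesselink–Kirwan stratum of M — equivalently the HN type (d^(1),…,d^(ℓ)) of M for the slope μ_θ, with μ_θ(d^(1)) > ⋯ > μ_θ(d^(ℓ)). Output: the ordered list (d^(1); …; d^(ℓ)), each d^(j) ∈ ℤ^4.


Interval decomposition of M: I[1,1]^2, I[1,2], I[1,4], I[4,4].
HN type (ℓ=4): μ^(1)=3; μ^(2)=1/3; μ^(3)=0; μ^(4)=-4

((0, 1, 0, 0); (0, 1, 1, 1); (4, 0, 0, 0); (0, 0, 0, 1))


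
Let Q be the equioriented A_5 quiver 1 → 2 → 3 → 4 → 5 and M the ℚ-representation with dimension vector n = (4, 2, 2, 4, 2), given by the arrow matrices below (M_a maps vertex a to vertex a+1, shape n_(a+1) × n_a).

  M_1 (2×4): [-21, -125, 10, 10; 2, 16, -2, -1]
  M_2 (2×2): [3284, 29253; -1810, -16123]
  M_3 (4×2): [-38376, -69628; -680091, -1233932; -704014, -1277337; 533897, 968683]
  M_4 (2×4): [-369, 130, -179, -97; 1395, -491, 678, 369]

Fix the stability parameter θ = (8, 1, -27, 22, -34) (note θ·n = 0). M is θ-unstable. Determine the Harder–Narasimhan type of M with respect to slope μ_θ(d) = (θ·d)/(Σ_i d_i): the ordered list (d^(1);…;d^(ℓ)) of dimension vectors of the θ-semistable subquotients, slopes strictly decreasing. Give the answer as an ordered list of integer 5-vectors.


Interval decomposition of M: I[1,1]^2, I[1,5]^2, I[4,4]^2.
HN type (ℓ=3): μ^(1)=22; μ^(2)=8; μ^(3)=-6

((0, 0, 0, 2, 0); (2, 0, 0, 0, 0); (2, 2, 2, 2, 2))


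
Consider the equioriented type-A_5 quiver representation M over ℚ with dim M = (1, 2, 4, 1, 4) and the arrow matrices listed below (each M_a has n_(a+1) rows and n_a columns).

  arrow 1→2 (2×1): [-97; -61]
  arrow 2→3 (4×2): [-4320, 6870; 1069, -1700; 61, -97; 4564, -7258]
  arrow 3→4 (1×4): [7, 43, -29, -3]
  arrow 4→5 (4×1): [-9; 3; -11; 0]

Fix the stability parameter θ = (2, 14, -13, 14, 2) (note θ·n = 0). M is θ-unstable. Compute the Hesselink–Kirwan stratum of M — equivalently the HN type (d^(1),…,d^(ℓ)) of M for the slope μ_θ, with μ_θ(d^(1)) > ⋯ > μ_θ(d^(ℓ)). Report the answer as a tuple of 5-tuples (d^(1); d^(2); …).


Via rank(M_{q-1}∘⋯∘M_p): M ≅ I[1,5], I[2,3], I[3,3]^2, I[5,5]^3.
μ_θ-semistable layers: μ^(1)=8; μ^(2)=2; μ^(3)=1; μ^(4)=1/2; μ^(5)=-13

((0, 0, 0, 1, 1); (0, 0, 0, 0, 3); (1, 1, 1, 0, 0); (0, 1, 1, 0, 0); (0, 0, 2, 0, 0))


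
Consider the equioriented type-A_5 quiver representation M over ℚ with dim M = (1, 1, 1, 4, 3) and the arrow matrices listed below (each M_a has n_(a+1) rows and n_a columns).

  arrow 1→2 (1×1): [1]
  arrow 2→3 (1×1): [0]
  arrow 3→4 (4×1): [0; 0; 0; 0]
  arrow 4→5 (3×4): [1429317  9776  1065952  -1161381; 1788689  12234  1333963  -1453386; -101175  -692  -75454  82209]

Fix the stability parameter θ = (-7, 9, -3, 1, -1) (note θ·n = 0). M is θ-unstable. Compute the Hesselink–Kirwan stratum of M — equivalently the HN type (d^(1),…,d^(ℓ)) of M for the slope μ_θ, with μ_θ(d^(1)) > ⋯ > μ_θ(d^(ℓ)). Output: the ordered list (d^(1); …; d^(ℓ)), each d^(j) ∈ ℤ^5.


Interval decomposition of M: I[1,2], I[3,3], I[4,4]^2, I[4,5]^2, I[5,5].
HN type (ℓ=6): μ^(1)=9; μ^(2)=1; μ^(3)=0; μ^(4)=-1; μ^(5)=-3; μ^(6)=-7

((0, 1, 0, 0, 0); (0, 0, 0, 2, 0); (0, 0, 0, 2, 2); (0, 0, 0, 0, 1); (0, 0, 1, 0, 0); (1, 0, 0, 0, 0))


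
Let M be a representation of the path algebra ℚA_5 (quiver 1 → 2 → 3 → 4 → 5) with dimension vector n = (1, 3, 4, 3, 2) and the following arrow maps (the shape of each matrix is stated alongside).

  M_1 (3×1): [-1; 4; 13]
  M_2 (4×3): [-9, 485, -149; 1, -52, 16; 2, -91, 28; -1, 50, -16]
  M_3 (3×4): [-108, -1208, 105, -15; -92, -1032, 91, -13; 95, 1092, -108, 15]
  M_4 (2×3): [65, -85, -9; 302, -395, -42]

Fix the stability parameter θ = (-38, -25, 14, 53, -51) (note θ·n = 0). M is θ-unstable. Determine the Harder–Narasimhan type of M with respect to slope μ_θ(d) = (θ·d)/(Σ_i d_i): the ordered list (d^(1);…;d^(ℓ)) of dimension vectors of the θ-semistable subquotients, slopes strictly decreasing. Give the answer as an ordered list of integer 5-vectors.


Via rank(M_{q-1}∘⋯∘M_p): M ≅ I[1,5], I[2,4], I[2,5], I[3,3].
μ_θ-semistable layers: μ^(1)=53; μ^(2)=14; μ^(3)=16/3; μ^(4)=-25; μ^(5)=-38

((0, 0, 0, 1, 0); (0, 0, 2, 0, 0); (0, 0, 2, 2, 2); (0, 3, 0, 0, 0); (1, 0, 0, 0, 0))


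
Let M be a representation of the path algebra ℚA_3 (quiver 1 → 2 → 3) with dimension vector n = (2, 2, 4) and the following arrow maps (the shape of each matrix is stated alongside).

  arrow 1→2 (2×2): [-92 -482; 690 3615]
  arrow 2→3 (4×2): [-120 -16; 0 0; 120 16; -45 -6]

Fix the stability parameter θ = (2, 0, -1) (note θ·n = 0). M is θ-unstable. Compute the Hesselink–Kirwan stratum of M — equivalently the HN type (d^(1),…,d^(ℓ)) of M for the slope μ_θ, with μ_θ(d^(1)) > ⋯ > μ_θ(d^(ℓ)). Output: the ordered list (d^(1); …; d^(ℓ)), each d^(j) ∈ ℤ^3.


Interval decomposition of M: I[1,1], I[1,2], I[2,3], I[3,3]^3.
HN type (ℓ=4): μ^(1)=2; μ^(2)=1; μ^(3)=-1/2; μ^(4)=-1

((1, 0, 0); (1, 1, 0); (0, 1, 1); (0, 0, 3))


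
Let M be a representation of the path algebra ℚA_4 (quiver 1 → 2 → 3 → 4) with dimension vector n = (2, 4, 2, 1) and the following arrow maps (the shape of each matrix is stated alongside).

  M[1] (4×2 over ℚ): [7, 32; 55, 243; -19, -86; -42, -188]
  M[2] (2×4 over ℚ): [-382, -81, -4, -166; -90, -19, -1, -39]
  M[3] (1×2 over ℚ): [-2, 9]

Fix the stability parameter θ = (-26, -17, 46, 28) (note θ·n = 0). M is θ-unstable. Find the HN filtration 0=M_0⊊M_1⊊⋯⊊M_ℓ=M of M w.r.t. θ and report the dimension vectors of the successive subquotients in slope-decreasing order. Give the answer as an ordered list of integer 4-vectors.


Interval decomposition of M: I[1,3], I[1,4], I[2,2]^2.
HN type (ℓ=4): μ^(1)=46; μ^(2)=37; μ^(3)=-17; μ^(4)=-26

((0, 0, 1, 0); (0, 0, 1, 1); (0, 4, 0, 0); (2, 0, 0, 0))


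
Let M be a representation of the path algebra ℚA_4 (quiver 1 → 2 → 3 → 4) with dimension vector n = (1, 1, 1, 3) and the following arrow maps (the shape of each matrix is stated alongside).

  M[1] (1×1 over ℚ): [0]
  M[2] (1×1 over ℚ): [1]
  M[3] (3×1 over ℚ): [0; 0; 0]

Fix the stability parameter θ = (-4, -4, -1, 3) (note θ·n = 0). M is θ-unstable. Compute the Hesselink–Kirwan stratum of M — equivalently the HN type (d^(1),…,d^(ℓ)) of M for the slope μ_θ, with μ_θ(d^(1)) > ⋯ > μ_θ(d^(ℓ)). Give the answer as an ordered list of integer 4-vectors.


Interval decomposition of M: I[1,1], I[2,3], I[4,4]^3.
HN type (ℓ=3): μ^(1)=3; μ^(2)=-1; μ^(3)=-4

((0, 0, 0, 3); (0, 0, 1, 0); (1, 1, 0, 0))


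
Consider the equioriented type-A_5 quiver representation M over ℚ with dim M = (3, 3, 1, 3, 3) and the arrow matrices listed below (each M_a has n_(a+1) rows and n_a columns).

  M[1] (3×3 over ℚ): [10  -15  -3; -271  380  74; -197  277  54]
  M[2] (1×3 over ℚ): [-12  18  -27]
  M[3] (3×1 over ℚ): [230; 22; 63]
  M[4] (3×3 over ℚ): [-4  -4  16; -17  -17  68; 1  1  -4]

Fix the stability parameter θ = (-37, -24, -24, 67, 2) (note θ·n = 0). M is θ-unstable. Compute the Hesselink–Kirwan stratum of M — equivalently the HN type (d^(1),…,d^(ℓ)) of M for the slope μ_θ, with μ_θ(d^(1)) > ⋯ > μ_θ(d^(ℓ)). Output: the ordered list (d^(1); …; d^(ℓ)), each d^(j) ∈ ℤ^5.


Via rank(M_{q-1}∘⋯∘M_p): M ≅ I[1,2]^2, I[1,4], I[4,4], I[4,5], I[5,5]^2.
μ_θ-semistable layers: μ^(1)=67; μ^(2)=69/2; μ^(3)=2; μ^(4)=-24; μ^(5)=-37

((0, 0, 0, 2, 0); (0, 0, 0, 1, 1); (0, 0, 0, 0, 2); (0, 3, 1, 0, 0); (3, 0, 0, 0, 0))


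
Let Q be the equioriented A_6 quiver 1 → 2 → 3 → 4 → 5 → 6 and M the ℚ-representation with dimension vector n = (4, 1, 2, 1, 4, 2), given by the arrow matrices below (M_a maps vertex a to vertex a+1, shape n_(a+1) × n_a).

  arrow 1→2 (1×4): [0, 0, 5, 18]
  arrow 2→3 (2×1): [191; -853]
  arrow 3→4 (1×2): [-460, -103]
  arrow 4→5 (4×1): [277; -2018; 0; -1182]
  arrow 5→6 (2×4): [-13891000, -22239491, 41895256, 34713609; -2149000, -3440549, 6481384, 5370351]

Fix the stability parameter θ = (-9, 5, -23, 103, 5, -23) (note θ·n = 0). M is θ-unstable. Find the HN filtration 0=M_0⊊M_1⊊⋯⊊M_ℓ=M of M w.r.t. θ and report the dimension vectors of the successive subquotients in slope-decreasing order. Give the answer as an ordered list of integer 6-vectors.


Via rank(M_{q-1}∘⋯∘M_p): M ≅ I[1,1]^3, I[1,5], I[3,3], I[5,5]^2, I[5,6], I[6,6].
μ_θ-semistable layers: μ^(1)=54; μ^(2)=5; μ^(3)=-9; μ^(4)=-23

((0, 0, 0, 1, 1, 0); (0, 0, 0, 0, 2, 0); (4, 1, 1, 0, 1, 1); (0, 0, 1, 0, 0, 1))


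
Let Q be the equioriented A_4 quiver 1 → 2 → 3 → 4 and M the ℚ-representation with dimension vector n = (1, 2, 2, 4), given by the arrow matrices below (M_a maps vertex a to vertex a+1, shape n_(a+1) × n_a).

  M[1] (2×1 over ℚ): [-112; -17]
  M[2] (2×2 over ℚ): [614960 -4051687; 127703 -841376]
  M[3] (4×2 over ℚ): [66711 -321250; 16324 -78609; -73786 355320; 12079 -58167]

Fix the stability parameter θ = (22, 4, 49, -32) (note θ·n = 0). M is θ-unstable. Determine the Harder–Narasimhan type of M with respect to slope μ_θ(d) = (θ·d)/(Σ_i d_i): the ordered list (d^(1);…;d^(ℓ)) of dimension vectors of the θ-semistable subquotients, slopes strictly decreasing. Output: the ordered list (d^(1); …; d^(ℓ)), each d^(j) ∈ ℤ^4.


Interval decomposition of M: I[1,4], I[2,4], I[4,4]^2.
HN type (ℓ=4): μ^(1)=43/4; μ^(2)=17/2; μ^(3)=4; μ^(4)=-32

((1, 1, 1, 1); (0, 0, 1, 1); (0, 1, 0, 0); (0, 0, 0, 2))


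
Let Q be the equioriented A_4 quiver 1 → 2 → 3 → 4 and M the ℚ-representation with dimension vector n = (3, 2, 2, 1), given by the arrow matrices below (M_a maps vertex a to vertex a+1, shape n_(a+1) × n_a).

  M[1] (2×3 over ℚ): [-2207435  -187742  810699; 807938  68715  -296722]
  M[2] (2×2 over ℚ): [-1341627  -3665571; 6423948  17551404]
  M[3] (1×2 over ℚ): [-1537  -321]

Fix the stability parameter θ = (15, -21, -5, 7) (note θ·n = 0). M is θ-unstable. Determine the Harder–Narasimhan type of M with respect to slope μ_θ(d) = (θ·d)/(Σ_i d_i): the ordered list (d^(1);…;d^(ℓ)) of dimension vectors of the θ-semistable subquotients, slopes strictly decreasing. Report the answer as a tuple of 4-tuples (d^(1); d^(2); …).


Interval decomposition of M: I[1,1], I[1,2], I[1,4], I[3,3].
HN type (ℓ=5): μ^(1)=15; μ^(2)=7; μ^(3)=-3; μ^(4)=-11/3; μ^(5)=-5

((1, 0, 0, 0); (0, 0, 0, 1); (1, 1, 0, 0); (1, 1, 1, 0); (0, 0, 1, 0))


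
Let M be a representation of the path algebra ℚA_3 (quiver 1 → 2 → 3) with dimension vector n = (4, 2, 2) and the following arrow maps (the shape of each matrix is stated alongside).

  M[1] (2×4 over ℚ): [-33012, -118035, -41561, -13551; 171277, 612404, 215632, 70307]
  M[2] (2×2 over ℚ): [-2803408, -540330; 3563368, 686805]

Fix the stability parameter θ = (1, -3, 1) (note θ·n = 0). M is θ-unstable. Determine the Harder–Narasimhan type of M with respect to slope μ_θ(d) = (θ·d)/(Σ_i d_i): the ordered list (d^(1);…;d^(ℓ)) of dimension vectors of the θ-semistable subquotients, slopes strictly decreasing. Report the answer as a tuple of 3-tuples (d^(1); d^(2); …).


Interval decomposition of M: I[1,1]^2, I[1,2], I[1,3], I[3,3].
HN type (ℓ=2): μ^(1)=1; μ^(2)=-1

((2, 0, 2); (2, 2, 0))


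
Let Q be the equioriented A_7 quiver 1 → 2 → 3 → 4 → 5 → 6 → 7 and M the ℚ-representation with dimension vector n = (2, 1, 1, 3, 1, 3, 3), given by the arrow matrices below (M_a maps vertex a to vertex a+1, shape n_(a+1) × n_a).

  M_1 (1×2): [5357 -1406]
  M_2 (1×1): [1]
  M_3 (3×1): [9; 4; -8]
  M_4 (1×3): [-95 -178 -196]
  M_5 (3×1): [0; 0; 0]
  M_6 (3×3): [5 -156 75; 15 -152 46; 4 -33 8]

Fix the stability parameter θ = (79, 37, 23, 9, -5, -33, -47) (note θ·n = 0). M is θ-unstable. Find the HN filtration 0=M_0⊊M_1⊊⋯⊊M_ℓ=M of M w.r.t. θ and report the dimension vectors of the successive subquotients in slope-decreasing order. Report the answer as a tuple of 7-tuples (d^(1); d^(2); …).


Via rank(M_{q-1}∘⋯∘M_p): M ≅ I[1,1], I[1,5], I[4,4]^2, I[6,7]^3.
μ_θ-semistable layers: μ^(1)=79; μ^(2)=143/5; μ^(3)=9; μ^(4)=-40

((1, 0, 0, 0, 0, 0, 0); (1, 1, 1, 1, 1, 0, 0); (0, 0, 0, 2, 0, 0, 0); (0, 0, 0, 0, 0, 3, 3))


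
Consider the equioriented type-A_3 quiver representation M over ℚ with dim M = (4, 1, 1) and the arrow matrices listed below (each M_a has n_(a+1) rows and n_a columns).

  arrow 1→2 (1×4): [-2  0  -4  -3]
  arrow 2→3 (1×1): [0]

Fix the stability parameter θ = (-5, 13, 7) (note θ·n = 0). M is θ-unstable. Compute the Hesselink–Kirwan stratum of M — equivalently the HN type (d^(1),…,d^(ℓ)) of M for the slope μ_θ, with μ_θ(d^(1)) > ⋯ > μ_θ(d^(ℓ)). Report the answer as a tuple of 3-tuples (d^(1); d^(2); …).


Barcode: M ≅ I[1,1]^3, I[1,2], I[3,3]. HN layers by μ_θ (3 steps, strictly decreasing):
  μ^(1)=13; μ^(2)=7; μ^(3)=-5

((0, 1, 0); (0, 0, 1); (4, 0, 0))


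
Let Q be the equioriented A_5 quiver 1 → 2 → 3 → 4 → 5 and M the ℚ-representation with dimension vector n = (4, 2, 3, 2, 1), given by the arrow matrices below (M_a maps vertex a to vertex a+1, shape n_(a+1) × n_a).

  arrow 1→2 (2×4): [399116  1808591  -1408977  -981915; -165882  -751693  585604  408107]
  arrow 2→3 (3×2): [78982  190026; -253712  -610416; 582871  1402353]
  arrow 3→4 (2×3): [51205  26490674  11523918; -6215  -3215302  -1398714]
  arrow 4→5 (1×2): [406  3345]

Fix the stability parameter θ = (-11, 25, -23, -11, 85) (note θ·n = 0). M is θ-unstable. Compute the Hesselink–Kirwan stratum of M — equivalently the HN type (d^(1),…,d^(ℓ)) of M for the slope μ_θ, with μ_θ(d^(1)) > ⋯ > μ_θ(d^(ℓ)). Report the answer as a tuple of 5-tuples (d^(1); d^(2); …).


Via rank(M_{q-1}∘⋯∘M_p): M ≅ I[1,1]^2, I[1,2], I[1,3], I[3,3], I[3,5], I[4,4].
μ_θ-semistable layers: μ^(1)=85; μ^(2)=25; μ^(3)=1; μ^(4)=-11; μ^(5)=-23

((0, 0, 0, 0, 1); (0, 1, 0, 0, 0); (0, 1, 1, 0, 0); (4, 0, 0, 2, 0); (0, 0, 2, 0, 0))


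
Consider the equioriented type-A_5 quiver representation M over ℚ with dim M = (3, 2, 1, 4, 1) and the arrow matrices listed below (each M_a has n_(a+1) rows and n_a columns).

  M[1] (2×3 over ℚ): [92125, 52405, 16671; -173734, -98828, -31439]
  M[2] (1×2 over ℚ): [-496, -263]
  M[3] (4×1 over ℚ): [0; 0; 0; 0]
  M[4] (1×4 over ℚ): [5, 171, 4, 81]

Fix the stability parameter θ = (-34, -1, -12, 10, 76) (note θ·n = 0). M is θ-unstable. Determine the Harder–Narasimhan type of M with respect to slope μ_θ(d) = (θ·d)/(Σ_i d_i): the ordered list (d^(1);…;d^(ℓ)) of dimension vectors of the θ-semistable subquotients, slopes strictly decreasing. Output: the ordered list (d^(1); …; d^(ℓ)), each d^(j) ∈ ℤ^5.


Via rank(M_{q-1}∘⋯∘M_p): M ≅ I[1,1], I[1,2], I[1,3], I[4,4]^3, I[4,5].
μ_θ-semistable layers: μ^(1)=76; μ^(2)=10; μ^(3)=-1; μ^(4)=-13/2; μ^(5)=-34

((0, 0, 0, 0, 1); (0, 0, 0, 4, 0); (0, 1, 0, 0, 0); (0, 1, 1, 0, 0); (3, 0, 0, 0, 0))


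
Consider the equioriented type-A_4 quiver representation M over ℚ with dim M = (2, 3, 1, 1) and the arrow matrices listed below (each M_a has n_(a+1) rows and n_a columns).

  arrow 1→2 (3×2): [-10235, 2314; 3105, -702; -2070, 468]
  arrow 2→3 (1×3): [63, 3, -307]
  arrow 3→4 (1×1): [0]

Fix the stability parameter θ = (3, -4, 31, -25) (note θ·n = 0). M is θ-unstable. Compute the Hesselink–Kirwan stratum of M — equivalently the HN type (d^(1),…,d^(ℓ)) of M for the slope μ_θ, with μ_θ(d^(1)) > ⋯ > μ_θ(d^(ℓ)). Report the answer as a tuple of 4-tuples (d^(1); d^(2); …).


Barcode: M ≅ I[1,1], I[1,2], I[2,2], I[2,3], I[4,4]. HN layers by μ_θ (5 steps, strictly decreasing):
  μ^(1)=31; μ^(2)=3; μ^(3)=-1/2; μ^(4)=-4; μ^(5)=-25

((0, 0, 1, 0); (1, 0, 0, 0); (1, 1, 0, 0); (0, 2, 0, 0); (0, 0, 0, 1))


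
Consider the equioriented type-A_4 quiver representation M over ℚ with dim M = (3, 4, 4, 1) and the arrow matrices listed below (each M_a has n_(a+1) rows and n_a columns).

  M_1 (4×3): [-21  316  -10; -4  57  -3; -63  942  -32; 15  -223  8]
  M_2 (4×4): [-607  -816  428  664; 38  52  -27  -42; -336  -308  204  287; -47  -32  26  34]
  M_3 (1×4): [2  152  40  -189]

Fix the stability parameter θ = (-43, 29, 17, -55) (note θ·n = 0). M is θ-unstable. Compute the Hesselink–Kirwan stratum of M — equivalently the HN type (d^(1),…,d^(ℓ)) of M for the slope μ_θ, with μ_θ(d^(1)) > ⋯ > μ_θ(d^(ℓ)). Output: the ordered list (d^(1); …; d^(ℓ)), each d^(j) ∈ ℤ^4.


Barcode: M ≅ I[1,3]^2, I[1,4], I[2,2], I[3,3]. HN layers by μ_θ (5 steps, strictly decreasing):
  μ^(1)=29; μ^(2)=23; μ^(3)=17; μ^(4)=-3; μ^(5)=-43

((0, 1, 0, 0); (0, 2, 2, 0); (0, 0, 1, 0); (0, 1, 1, 1); (3, 0, 0, 0))


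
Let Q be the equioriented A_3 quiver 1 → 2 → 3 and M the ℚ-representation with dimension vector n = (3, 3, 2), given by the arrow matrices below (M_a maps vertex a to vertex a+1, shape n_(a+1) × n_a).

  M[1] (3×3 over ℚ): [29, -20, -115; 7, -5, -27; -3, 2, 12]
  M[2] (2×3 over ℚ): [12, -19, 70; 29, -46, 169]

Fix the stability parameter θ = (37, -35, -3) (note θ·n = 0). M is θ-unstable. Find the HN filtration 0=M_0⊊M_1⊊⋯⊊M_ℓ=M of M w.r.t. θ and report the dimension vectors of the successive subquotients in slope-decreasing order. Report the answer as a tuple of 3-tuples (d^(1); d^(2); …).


Interval decomposition of M: I[1,2], I[1,3]^2.
HN type (ℓ=2): μ^(1)=1; μ^(2)=-1/3

((1, 1, 0); (2, 2, 2))


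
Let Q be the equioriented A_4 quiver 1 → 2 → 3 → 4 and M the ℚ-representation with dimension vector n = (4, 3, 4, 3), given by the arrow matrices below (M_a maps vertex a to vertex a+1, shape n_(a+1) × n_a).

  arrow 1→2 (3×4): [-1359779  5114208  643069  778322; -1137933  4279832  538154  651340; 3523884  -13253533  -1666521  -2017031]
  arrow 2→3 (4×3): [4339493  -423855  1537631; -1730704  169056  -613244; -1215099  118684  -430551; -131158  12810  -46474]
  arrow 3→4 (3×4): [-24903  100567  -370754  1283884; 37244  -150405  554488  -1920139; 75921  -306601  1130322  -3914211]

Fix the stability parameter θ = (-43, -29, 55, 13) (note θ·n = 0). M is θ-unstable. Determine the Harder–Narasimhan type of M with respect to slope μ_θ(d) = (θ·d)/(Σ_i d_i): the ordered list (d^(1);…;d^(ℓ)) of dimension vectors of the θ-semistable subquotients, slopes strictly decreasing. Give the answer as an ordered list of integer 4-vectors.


Interval decomposition of M: I[1,1], I[1,3], I[1,4]^2, I[3,4].
HN type (ℓ=4): μ^(1)=55; μ^(2)=34; μ^(3)=-29; μ^(4)=-43

((0, 0, 1, 0); (0, 0, 3, 3); (0, 3, 0, 0); (4, 0, 0, 0))


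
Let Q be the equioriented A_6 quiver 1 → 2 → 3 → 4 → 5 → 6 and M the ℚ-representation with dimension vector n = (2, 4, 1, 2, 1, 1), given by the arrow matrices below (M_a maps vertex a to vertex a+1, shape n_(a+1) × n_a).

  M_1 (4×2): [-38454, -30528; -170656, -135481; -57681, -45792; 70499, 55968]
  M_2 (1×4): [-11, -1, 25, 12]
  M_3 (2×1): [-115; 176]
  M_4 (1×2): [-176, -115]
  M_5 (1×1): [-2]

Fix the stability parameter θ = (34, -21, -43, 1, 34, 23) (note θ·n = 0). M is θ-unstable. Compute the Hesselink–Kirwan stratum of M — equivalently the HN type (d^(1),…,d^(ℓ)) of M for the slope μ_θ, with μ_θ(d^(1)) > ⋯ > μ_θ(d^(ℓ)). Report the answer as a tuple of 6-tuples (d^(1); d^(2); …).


Barcode: M ≅ I[1,2], I[1,4], I[2,2]^2, I[4,6]. HN layers by μ_θ (5 steps, strictly decreasing):
  μ^(1)=57/2; μ^(2)=13/2; μ^(3)=1; μ^(4)=-10; μ^(5)=-21

((0, 0, 0, 0, 1, 1); (1, 1, 0, 0, 0, 0); (0, 0, 0, 2, 0, 0); (1, 1, 1, 0, 0, 0); (0, 2, 0, 0, 0, 0))


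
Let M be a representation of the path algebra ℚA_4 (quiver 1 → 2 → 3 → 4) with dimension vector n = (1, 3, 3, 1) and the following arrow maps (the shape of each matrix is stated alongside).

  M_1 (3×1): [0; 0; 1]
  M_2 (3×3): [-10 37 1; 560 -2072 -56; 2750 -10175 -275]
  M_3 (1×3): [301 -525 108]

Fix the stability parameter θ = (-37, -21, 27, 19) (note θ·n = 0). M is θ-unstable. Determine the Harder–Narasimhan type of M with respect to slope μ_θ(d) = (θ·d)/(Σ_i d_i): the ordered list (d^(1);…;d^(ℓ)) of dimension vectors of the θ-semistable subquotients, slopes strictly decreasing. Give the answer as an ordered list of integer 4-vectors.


Barcode: M ≅ I[1,4], I[2,2]^2, I[3,3]^2. HN layers by μ_θ (4 steps, strictly decreasing):
  μ^(1)=27; μ^(2)=23; μ^(3)=-21; μ^(4)=-37

((0, 0, 2, 0); (0, 0, 1, 1); (0, 3, 0, 0); (1, 0, 0, 0))


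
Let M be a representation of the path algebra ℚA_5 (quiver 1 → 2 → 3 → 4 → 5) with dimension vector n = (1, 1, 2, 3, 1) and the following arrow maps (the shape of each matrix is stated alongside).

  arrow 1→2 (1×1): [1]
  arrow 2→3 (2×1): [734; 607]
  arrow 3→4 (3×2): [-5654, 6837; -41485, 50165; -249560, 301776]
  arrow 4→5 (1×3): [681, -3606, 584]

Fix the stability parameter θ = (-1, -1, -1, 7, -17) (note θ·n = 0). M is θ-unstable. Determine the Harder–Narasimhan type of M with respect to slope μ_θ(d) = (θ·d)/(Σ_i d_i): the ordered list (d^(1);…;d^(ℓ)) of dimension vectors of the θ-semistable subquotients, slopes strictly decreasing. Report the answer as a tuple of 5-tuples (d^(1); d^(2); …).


Interval decomposition of M: I[1,5], I[3,4], I[4,4].
HN type (ℓ=3): μ^(1)=7; μ^(2)=-1; μ^(3)=-13/5

((0, 0, 0, 2, 0); (0, 0, 1, 0, 0); (1, 1, 1, 1, 1))


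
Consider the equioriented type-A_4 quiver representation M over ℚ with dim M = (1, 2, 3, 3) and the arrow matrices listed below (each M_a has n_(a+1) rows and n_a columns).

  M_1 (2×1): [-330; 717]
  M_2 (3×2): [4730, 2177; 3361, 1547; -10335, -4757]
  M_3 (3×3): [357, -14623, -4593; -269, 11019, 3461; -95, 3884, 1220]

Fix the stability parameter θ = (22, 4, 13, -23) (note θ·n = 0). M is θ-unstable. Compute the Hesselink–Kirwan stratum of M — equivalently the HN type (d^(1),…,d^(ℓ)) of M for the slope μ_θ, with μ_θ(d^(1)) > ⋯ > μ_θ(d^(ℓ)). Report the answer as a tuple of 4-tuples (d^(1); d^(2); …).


Interval decomposition of M: I[1,4], I[2,3], I[3,4], I[4,4].
HN type (ℓ=4): μ^(1)=13; μ^(2)=4; μ^(3)=-5; μ^(4)=-23

((0, 0, 1, 0); (1, 2, 1, 1); (0, 0, 1, 1); (0, 0, 0, 1))


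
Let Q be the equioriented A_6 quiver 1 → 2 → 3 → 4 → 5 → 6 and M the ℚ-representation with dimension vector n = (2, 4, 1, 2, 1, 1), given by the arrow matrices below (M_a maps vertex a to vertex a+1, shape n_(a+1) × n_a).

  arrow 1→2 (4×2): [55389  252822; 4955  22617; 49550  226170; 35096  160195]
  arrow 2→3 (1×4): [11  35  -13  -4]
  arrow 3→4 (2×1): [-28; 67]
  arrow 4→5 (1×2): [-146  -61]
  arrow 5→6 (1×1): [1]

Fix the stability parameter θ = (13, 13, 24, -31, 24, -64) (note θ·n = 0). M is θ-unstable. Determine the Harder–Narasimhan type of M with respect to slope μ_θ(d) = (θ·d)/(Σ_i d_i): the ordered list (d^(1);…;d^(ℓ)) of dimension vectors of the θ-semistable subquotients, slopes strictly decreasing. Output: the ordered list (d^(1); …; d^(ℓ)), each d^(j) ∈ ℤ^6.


Interval decomposition of M: I[1,2], I[1,6], I[2,2]^2, I[4,4].
HN type (ℓ=3): μ^(1)=13; μ^(2)=-7/2; μ^(3)=-31

((1, 3, 0, 0, 0, 0); (1, 1, 1, 1, 1, 1); (0, 0, 0, 1, 0, 0))


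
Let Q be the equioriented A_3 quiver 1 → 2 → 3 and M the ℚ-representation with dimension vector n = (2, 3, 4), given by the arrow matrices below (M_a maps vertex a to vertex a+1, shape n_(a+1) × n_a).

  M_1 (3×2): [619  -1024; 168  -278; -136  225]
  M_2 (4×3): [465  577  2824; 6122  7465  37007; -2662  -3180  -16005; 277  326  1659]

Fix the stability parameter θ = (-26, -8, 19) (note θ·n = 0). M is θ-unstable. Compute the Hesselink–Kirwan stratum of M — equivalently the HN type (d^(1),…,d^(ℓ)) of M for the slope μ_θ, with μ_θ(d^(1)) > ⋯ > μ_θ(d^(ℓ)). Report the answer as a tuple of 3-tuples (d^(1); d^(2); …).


Via rank(M_{q-1}∘⋯∘M_p): M ≅ I[1,3]^2, I[2,3], I[3,3].
μ_θ-semistable layers: μ^(1)=19; μ^(2)=-8; μ^(3)=-26

((0, 0, 4); (0, 3, 0); (2, 0, 0))


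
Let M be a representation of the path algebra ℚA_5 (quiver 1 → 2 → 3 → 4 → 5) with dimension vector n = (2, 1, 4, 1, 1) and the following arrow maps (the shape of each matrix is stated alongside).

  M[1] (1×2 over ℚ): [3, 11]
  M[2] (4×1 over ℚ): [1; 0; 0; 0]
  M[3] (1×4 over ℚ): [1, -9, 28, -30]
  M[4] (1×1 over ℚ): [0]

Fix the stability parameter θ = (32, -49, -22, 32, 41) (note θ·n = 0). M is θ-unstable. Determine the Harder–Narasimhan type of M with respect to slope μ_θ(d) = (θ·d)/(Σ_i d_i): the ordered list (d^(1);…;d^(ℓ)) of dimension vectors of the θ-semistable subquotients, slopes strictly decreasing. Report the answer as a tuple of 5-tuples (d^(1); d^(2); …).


Interval decomposition of M: I[1,1], I[1,4], I[3,3]^3, I[5,5].
HN type (ℓ=4): μ^(1)=41; μ^(2)=32; μ^(3)=-13; μ^(4)=-22

((0, 0, 0, 0, 1); (1, 0, 0, 1, 0); (1, 1, 1, 0, 0); (0, 0, 3, 0, 0))


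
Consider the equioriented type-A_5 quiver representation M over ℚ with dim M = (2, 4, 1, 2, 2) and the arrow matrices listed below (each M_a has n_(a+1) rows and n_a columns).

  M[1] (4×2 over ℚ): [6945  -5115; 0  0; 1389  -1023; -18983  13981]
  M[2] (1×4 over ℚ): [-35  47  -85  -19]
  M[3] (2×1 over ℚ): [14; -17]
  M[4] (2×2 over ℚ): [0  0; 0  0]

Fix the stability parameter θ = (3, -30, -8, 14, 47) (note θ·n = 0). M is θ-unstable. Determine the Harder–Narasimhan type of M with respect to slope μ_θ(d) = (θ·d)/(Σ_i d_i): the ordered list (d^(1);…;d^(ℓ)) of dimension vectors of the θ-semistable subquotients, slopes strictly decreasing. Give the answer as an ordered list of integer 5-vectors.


Interval decomposition of M: I[1,1], I[1,4], I[2,2]^3, I[4,4], I[5,5]^2.
HN type (ℓ=6): μ^(1)=47; μ^(2)=14; μ^(3)=3; μ^(4)=-8; μ^(5)=-27/2; μ^(6)=-30

((0, 0, 0, 0, 2); (0, 0, 0, 2, 0); (1, 0, 0, 0, 0); (0, 0, 1, 0, 0); (1, 1, 0, 0, 0); (0, 3, 0, 0, 0))


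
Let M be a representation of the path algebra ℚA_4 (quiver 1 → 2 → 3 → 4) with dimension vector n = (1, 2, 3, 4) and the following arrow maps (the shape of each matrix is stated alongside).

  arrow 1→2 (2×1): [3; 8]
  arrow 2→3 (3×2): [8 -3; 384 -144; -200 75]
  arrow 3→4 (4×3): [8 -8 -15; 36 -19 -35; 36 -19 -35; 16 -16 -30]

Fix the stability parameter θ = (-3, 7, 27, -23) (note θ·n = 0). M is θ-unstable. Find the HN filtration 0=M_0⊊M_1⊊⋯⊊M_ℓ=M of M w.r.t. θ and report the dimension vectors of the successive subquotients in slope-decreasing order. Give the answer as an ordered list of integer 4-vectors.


Interval decomposition of M: I[1,2], I[2,4], I[3,3], I[3,4], I[4,4]^2.
HN type (ℓ=6): μ^(1)=27; μ^(2)=7; μ^(3)=11/3; μ^(4)=2; μ^(5)=-3; μ^(6)=-23

((0, 0, 1, 0); (0, 1, 0, 0); (0, 1, 1, 1); (0, 0, 1, 1); (1, 0, 0, 0); (0, 0, 0, 2))


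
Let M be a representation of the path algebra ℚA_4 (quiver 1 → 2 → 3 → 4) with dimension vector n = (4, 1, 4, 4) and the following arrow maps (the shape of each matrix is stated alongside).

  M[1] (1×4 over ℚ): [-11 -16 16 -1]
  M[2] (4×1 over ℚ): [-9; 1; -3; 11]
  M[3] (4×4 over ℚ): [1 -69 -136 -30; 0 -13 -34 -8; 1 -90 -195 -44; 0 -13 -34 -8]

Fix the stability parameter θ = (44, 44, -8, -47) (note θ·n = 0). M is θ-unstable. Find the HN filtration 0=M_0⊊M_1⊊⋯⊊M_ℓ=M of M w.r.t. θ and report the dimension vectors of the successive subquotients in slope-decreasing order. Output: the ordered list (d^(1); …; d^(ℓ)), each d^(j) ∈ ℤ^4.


Via rank(M_{q-1}∘⋯∘M_p): M ≅ I[1,1]^3, I[1,4], I[3,3], I[3,4]^2, I[4,4].
μ_θ-semistable layers: μ^(1)=44; μ^(2)=33/4; μ^(3)=-8; μ^(4)=-55/2; μ^(5)=-47

((3, 0, 0, 0); (1, 1, 1, 1); (0, 0, 1, 0); (0, 0, 2, 2); (0, 0, 0, 1))


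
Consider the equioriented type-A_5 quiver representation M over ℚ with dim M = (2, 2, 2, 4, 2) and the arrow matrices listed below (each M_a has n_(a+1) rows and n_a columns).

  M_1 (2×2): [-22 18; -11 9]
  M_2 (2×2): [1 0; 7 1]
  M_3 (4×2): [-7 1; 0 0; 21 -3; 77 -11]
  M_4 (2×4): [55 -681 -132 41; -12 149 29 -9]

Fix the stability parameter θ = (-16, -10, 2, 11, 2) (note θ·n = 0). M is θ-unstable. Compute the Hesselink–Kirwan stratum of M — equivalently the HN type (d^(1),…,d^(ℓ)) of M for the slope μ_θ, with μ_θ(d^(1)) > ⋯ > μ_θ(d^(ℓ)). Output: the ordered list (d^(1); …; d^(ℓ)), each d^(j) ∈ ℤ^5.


Via rank(M_{q-1}∘⋯∘M_p): M ≅ I[1,1], I[1,4], I[2,3], I[4,4], I[4,5]^2.
μ_θ-semistable layers: μ^(1)=11; μ^(2)=13/2; μ^(3)=2; μ^(4)=-10; μ^(5)=-16

((0, 0, 0, 2, 0); (0, 0, 0, 2, 2); (0, 0, 2, 0, 0); (0, 2, 0, 0, 0); (2, 0, 0, 0, 0))


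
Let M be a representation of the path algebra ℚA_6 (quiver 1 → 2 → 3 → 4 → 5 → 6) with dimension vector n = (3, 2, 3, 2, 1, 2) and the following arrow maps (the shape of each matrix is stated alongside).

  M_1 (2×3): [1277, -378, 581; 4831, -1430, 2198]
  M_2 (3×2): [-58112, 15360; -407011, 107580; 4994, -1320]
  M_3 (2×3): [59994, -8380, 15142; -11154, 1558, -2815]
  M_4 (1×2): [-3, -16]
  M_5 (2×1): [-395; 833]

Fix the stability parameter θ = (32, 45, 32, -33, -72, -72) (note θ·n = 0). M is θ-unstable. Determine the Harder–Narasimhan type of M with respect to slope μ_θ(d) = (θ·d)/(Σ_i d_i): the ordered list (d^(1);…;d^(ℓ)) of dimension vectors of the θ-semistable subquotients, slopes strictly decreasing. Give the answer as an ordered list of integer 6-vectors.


Via rank(M_{q-1}∘⋯∘M_p): M ≅ I[1,1], I[1,2], I[1,3], I[3,4], I[3,6], I[6,6].
μ_θ-semistable layers: μ^(1)=45; μ^(2)=77/2; μ^(3)=32; μ^(4)=-1/2; μ^(5)=-145/4; μ^(6)=-72

((0, 1, 0, 0, 0, 0); (0, 1, 1, 0, 0, 0); (3, 0, 0, 0, 0, 0); (0, 0, 1, 1, 0, 0); (0, 0, 1, 1, 1, 1); (0, 0, 0, 0, 0, 1))


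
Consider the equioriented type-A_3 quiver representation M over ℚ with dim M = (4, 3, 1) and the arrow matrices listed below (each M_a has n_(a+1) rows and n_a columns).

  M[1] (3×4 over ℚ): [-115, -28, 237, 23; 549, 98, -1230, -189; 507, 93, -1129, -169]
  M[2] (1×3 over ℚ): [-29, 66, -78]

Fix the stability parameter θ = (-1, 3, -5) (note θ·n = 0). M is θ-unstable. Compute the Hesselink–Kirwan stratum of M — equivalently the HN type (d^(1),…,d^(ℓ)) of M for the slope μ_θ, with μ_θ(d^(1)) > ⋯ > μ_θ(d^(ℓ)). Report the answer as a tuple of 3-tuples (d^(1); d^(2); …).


Via rank(M_{q-1}∘⋯∘M_p): M ≅ I[1,1], I[1,2]^2, I[1,3].
μ_θ-semistable layers: μ^(1)=3; μ^(2)=-1

((0, 2, 0); (4, 1, 1))


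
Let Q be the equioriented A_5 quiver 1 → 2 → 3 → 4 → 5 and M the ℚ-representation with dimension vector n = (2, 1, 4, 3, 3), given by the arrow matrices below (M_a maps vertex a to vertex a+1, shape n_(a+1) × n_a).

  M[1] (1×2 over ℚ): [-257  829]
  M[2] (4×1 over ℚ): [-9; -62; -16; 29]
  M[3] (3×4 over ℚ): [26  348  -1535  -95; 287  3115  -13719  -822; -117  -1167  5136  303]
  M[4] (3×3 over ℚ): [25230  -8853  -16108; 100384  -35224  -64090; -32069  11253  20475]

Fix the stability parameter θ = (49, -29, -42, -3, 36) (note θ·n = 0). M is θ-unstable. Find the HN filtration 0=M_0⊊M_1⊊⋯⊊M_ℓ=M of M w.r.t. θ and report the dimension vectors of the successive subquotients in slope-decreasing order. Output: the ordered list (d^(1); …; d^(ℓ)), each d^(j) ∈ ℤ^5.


Interval decomposition of M: I[1,1], I[1,5], I[3,3]^2, I[3,5], I[4,5].
HN type (ℓ=5): μ^(1)=49; μ^(2)=36; μ^(3)=-3; μ^(4)=-22/3; μ^(5)=-42

((1, 0, 0, 0, 0); (0, 0, 0, 0, 3); (0, 0, 0, 3, 0); (1, 1, 1, 0, 0); (0, 0, 3, 0, 0))


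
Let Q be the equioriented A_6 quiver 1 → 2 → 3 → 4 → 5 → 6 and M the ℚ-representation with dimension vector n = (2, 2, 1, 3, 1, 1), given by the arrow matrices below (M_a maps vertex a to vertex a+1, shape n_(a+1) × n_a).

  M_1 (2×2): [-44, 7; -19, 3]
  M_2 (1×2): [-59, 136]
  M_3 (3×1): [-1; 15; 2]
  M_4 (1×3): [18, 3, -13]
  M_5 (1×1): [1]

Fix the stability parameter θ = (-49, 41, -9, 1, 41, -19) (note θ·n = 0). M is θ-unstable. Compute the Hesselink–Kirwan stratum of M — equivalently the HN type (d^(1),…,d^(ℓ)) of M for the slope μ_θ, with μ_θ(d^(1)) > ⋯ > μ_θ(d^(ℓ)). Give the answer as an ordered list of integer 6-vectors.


Interval decomposition of M: I[1,2], I[1,6], I[4,4]^2.
HN type (ℓ=4): μ^(1)=41; μ^(2)=11; μ^(3)=1; μ^(4)=-49

((0, 1, 0, 0, 0, 0); (0, 1, 1, 1, 1, 1); (0, 0, 0, 2, 0, 0); (2, 0, 0, 0, 0, 0))


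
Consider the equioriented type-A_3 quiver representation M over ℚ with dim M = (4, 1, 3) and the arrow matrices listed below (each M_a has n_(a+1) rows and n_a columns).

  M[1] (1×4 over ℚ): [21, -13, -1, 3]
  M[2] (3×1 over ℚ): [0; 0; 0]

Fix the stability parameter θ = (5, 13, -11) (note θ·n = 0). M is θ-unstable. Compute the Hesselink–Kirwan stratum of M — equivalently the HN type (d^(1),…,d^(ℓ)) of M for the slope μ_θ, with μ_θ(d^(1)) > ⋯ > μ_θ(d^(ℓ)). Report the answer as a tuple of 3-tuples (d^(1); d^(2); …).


Via rank(M_{q-1}∘⋯∘M_p): M ≅ I[1,1]^3, I[1,2], I[3,3]^3.
μ_θ-semistable layers: μ^(1)=13; μ^(2)=5; μ^(3)=-11

((0, 1, 0); (4, 0, 0); (0, 0, 3))


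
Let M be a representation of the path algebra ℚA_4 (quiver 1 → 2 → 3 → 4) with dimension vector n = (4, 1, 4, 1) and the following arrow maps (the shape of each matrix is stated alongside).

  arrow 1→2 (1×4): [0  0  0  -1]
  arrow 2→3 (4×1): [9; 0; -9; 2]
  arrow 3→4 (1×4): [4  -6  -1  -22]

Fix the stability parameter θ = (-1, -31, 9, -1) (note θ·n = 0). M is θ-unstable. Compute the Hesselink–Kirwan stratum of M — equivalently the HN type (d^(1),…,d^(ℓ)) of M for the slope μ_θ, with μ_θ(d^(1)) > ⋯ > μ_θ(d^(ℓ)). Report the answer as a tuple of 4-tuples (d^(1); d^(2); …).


Barcode: M ≅ I[1,1]^3, I[1,4], I[3,3]^3. HN layers by μ_θ (4 steps, strictly decreasing):
  μ^(1)=9; μ^(2)=4; μ^(3)=-1; μ^(4)=-16

((0, 0, 3, 0); (0, 0, 1, 1); (3, 0, 0, 0); (1, 1, 0, 0))


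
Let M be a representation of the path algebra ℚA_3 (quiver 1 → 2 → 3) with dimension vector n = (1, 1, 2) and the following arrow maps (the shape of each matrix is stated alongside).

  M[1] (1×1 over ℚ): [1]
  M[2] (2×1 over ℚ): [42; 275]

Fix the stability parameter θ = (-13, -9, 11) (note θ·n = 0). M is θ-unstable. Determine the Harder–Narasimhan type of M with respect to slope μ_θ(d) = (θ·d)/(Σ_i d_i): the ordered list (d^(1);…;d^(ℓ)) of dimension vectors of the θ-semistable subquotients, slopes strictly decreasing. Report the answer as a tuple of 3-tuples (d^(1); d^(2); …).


Interval decomposition of M: I[1,3], I[3,3].
HN type (ℓ=3): μ^(1)=11; μ^(2)=-9; μ^(3)=-13

((0, 0, 2); (0, 1, 0); (1, 0, 0))


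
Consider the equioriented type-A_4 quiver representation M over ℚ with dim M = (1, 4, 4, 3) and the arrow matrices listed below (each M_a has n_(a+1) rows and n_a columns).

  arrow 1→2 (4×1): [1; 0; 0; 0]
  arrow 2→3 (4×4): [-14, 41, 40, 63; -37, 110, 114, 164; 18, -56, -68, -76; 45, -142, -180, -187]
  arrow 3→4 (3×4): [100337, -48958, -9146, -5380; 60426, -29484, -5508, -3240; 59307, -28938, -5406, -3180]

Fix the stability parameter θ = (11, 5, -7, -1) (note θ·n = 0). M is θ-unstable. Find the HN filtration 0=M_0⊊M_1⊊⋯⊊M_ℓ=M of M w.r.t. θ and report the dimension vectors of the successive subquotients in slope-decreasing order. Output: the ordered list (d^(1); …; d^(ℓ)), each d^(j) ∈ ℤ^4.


Via rank(M_{q-1}∘⋯∘M_p): M ≅ I[1,3], I[2,2], I[2,3], I[2,4], I[3,3], I[4,4]^2.
μ_θ-semistable layers: μ^(1)=5; μ^(2)=3; μ^(3)=-1; μ^(4)=-7

((0, 1, 0, 0); (1, 1, 1, 0); (0, 2, 2, 3); (0, 0, 1, 0))


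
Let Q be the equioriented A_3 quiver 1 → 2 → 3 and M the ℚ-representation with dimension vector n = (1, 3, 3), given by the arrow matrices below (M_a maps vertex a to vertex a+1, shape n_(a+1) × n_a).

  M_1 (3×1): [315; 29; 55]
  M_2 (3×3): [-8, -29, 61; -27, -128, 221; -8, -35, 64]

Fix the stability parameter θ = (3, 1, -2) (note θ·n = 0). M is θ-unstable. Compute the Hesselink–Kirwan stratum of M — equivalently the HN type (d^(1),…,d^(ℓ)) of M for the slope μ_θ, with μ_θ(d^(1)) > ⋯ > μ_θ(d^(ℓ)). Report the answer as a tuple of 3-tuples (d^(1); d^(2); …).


Interval decomposition of M: I[1,3], I[2,3]^2.
HN type (ℓ=2): μ^(1)=2/3; μ^(2)=-1/2

((1, 1, 1); (0, 2, 2))


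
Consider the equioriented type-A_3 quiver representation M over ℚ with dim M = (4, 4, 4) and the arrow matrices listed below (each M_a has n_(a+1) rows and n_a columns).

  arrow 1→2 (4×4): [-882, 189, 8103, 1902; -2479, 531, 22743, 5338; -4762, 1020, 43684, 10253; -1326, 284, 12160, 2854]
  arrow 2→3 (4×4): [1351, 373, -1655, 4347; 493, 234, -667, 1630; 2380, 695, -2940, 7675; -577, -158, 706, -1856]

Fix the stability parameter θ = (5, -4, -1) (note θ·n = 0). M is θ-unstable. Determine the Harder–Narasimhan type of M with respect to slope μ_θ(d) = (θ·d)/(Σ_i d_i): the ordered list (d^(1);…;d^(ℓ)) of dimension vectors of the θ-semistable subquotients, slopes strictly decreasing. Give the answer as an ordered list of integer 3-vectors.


Via rank(M_{q-1}∘⋯∘M_p): M ≅ I[1,1], I[1,3]^3, I[2,3].
μ_θ-semistable layers: μ^(1)=5; μ^(2)=0; μ^(3)=-1; μ^(4)=-4

((1, 0, 0); (3, 3, 3); (0, 0, 1); (0, 1, 0))


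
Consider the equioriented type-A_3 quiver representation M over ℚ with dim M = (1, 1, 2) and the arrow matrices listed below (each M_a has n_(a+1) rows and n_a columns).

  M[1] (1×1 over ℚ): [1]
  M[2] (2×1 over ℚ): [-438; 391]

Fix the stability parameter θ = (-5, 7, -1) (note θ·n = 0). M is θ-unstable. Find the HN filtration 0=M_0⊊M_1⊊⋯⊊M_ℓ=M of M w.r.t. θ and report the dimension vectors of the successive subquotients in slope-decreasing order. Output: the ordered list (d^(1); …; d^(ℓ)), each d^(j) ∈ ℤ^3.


Barcode: M ≅ I[1,3], I[3,3]. HN layers by μ_θ (3 steps, strictly decreasing):
  μ^(1)=3; μ^(2)=-1; μ^(3)=-5

((0, 1, 1); (0, 0, 1); (1, 0, 0))
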